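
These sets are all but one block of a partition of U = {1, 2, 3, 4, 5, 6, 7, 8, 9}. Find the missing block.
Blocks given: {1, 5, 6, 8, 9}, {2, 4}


U = {1, 2, 3, 4, 5, 6, 7, 8, 9}
Shown blocks: {1, 5, 6, 8, 9}, {2, 4}
A partition's blocks are pairwise disjoint and cover U, so the missing block = U \ (union of shown blocks).
Union of shown blocks: {1, 2, 4, 5, 6, 8, 9}
Missing block = U \ (union) = {3, 7}

{3, 7}


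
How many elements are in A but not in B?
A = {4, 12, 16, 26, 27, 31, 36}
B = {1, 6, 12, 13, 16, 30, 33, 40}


Set A = {4, 12, 16, 26, 27, 31, 36}
Set B = {1, 6, 12, 13, 16, 30, 33, 40}
A \ B = {4, 26, 27, 31, 36}
|A \ B| = 5

5


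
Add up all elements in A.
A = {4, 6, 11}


Set A = {4, 6, 11}
Sum = 4 + 6 + 11 = 21

21


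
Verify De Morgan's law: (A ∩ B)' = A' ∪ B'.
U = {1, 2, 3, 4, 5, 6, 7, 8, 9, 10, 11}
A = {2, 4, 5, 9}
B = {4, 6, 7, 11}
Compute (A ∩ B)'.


U = {1, 2, 3, 4, 5, 6, 7, 8, 9, 10, 11}
A = {2, 4, 5, 9}, B = {4, 6, 7, 11}
A ∩ B = {4}
(A ∩ B)' = U \ (A ∩ B) = {1, 2, 3, 5, 6, 7, 8, 9, 10, 11}
Verification via A' ∪ B': A' = {1, 3, 6, 7, 8, 10, 11}, B' = {1, 2, 3, 5, 8, 9, 10}
A' ∪ B' = {1, 2, 3, 5, 6, 7, 8, 9, 10, 11} ✓

{1, 2, 3, 5, 6, 7, 8, 9, 10, 11}


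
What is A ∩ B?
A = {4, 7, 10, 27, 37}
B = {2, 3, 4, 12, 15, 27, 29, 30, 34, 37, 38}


Set A = {4, 7, 10, 27, 37}
Set B = {2, 3, 4, 12, 15, 27, 29, 30, 34, 37, 38}
A ∩ B includes only elements in both sets.
Check each element of A against B:
4 ✓, 7 ✗, 10 ✗, 27 ✓, 37 ✓
A ∩ B = {4, 27, 37}

{4, 27, 37}


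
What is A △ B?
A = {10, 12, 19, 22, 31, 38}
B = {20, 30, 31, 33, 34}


Set A = {10, 12, 19, 22, 31, 38}
Set B = {20, 30, 31, 33, 34}
A △ B = (A \ B) ∪ (B \ A)
Elements in A but not B: {10, 12, 19, 22, 38}
Elements in B but not A: {20, 30, 33, 34}
A △ B = {10, 12, 19, 20, 22, 30, 33, 34, 38}

{10, 12, 19, 20, 22, 30, 33, 34, 38}


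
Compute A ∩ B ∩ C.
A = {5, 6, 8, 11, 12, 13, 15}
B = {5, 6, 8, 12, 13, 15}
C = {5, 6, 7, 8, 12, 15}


Set A = {5, 6, 8, 11, 12, 13, 15}
Set B = {5, 6, 8, 12, 13, 15}
Set C = {5, 6, 7, 8, 12, 15}
First, A ∩ B = {5, 6, 8, 12, 13, 15}
Then, (A ∩ B) ∩ C = {5, 6, 8, 12, 15}

{5, 6, 8, 12, 15}


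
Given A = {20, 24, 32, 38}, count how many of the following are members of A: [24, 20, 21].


Set A = {20, 24, 32, 38}
Candidates: [24, 20, 21]
Check each candidate:
24 ∈ A, 20 ∈ A, 21 ∉ A
Count of candidates in A: 2

2


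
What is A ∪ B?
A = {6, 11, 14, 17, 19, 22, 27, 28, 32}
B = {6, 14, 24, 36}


Set A = {6, 11, 14, 17, 19, 22, 27, 28, 32}
Set B = {6, 14, 24, 36}
A ∪ B includes all elements in either set.
Elements from A: {6, 11, 14, 17, 19, 22, 27, 28, 32}
Elements from B not already included: {24, 36}
A ∪ B = {6, 11, 14, 17, 19, 22, 24, 27, 28, 32, 36}

{6, 11, 14, 17, 19, 22, 24, 27, 28, 32, 36}


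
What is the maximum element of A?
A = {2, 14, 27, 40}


Set A = {2, 14, 27, 40}
Elements in ascending order: 2, 14, 27, 40
The largest element is 40.

40


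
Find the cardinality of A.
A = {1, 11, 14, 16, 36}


Set A = {1, 11, 14, 16, 36}
Listing elements: 1, 11, 14, 16, 36
Counting: 5 elements
|A| = 5

5


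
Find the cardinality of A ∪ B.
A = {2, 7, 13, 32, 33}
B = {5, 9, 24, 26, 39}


Set A = {2, 7, 13, 32, 33}, |A| = 5
Set B = {5, 9, 24, 26, 39}, |B| = 5
A ∩ B = {}, |A ∩ B| = 0
|A ∪ B| = |A| + |B| - |A ∩ B| = 5 + 5 - 0 = 10

10


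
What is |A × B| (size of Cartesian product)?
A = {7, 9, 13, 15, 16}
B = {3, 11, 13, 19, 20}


Set A = {7, 9, 13, 15, 16} has 5 elements.
Set B = {3, 11, 13, 19, 20} has 5 elements.
|A × B| = |A| × |B| = 5 × 5 = 25

25


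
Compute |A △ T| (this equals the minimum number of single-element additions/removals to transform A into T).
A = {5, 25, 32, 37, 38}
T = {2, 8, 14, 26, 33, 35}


Set A = {5, 25, 32, 37, 38}
Set T = {2, 8, 14, 26, 33, 35}
Elements to remove from A (in A, not in T): {5, 25, 32, 37, 38} → 5 removals
Elements to add to A (in T, not in A): {2, 8, 14, 26, 33, 35} → 6 additions
Total edits = 5 + 6 = 11

11


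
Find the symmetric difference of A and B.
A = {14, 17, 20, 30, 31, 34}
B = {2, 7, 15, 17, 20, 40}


Set A = {14, 17, 20, 30, 31, 34}
Set B = {2, 7, 15, 17, 20, 40}
A △ B = (A \ B) ∪ (B \ A)
Elements in A but not B: {14, 30, 31, 34}
Elements in B but not A: {2, 7, 15, 40}
A △ B = {2, 7, 14, 15, 30, 31, 34, 40}

{2, 7, 14, 15, 30, 31, 34, 40}


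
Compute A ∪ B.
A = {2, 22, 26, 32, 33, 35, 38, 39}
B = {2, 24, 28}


Set A = {2, 22, 26, 32, 33, 35, 38, 39}
Set B = {2, 24, 28}
A ∪ B includes all elements in either set.
Elements from A: {2, 22, 26, 32, 33, 35, 38, 39}
Elements from B not already included: {24, 28}
A ∪ B = {2, 22, 24, 26, 28, 32, 33, 35, 38, 39}

{2, 22, 24, 26, 28, 32, 33, 35, 38, 39}


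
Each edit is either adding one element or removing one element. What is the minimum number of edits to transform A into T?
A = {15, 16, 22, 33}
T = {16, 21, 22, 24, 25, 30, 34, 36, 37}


Set A = {15, 16, 22, 33}
Set T = {16, 21, 22, 24, 25, 30, 34, 36, 37}
Elements to remove from A (in A, not in T): {15, 33} → 2 removals
Elements to add to A (in T, not in A): {21, 24, 25, 30, 34, 36, 37} → 7 additions
Total edits = 2 + 7 = 9

9


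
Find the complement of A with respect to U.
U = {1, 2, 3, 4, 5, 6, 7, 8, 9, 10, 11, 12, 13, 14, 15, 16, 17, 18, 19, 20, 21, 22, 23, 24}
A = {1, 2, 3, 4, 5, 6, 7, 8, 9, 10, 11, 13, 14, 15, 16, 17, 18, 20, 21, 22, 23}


Universal set U = {1, 2, 3, 4, 5, 6, 7, 8, 9, 10, 11, 12, 13, 14, 15, 16, 17, 18, 19, 20, 21, 22, 23, 24}
Set A = {1, 2, 3, 4, 5, 6, 7, 8, 9, 10, 11, 13, 14, 15, 16, 17, 18, 20, 21, 22, 23}
A' = U \ A = elements in U but not in A
Checking each element of U:
1 (in A, exclude), 2 (in A, exclude), 3 (in A, exclude), 4 (in A, exclude), 5 (in A, exclude), 6 (in A, exclude), 7 (in A, exclude), 8 (in A, exclude), 9 (in A, exclude), 10 (in A, exclude), 11 (in A, exclude), 12 (not in A, include), 13 (in A, exclude), 14 (in A, exclude), 15 (in A, exclude), 16 (in A, exclude), 17 (in A, exclude), 18 (in A, exclude), 19 (not in A, include), 20 (in A, exclude), 21 (in A, exclude), 22 (in A, exclude), 23 (in A, exclude), 24 (not in A, include)
A' = {12, 19, 24}

{12, 19, 24}


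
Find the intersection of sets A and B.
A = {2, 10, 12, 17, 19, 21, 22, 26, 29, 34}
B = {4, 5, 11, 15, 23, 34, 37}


Set A = {2, 10, 12, 17, 19, 21, 22, 26, 29, 34}
Set B = {4, 5, 11, 15, 23, 34, 37}
A ∩ B includes only elements in both sets.
Check each element of A against B:
2 ✗, 10 ✗, 12 ✗, 17 ✗, 19 ✗, 21 ✗, 22 ✗, 26 ✗, 29 ✗, 34 ✓
A ∩ B = {34}

{34}


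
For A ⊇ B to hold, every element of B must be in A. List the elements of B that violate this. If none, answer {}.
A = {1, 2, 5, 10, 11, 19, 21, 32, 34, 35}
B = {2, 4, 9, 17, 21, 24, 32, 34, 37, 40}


Set A = {1, 2, 5, 10, 11, 19, 21, 32, 34, 35}
Set B = {2, 4, 9, 17, 21, 24, 32, 34, 37, 40}
Check each element of B against A:
2 ∈ A, 4 ∉ A (include), 9 ∉ A (include), 17 ∉ A (include), 21 ∈ A, 24 ∉ A (include), 32 ∈ A, 34 ∈ A, 37 ∉ A (include), 40 ∉ A (include)
Elements of B not in A: {4, 9, 17, 24, 37, 40}

{4, 9, 17, 24, 37, 40}


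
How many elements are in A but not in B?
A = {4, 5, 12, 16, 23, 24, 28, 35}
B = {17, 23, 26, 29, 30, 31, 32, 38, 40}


Set A = {4, 5, 12, 16, 23, 24, 28, 35}
Set B = {17, 23, 26, 29, 30, 31, 32, 38, 40}
A \ B = {4, 5, 12, 16, 24, 28, 35}
|A \ B| = 7

7


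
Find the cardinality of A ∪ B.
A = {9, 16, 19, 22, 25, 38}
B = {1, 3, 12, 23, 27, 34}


Set A = {9, 16, 19, 22, 25, 38}, |A| = 6
Set B = {1, 3, 12, 23, 27, 34}, |B| = 6
A ∩ B = {}, |A ∩ B| = 0
|A ∪ B| = |A| + |B| - |A ∩ B| = 6 + 6 - 0 = 12

12


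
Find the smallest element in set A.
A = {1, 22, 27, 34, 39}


Set A = {1, 22, 27, 34, 39}
Elements in ascending order: 1, 22, 27, 34, 39
The smallest element is 1.

1


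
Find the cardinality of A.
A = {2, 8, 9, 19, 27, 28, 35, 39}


Set A = {2, 8, 9, 19, 27, 28, 35, 39}
Listing elements: 2, 8, 9, 19, 27, 28, 35, 39
Counting: 8 elements
|A| = 8

8


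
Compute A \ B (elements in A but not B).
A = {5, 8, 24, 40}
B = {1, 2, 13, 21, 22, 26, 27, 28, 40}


Set A = {5, 8, 24, 40}
Set B = {1, 2, 13, 21, 22, 26, 27, 28, 40}
A \ B includes elements in A that are not in B.
Check each element of A:
5 (not in B, keep), 8 (not in B, keep), 24 (not in B, keep), 40 (in B, remove)
A \ B = {5, 8, 24}

{5, 8, 24}


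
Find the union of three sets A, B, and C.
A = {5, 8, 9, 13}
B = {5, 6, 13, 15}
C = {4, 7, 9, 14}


Set A = {5, 8, 9, 13}
Set B = {5, 6, 13, 15}
Set C = {4, 7, 9, 14}
First, A ∪ B = {5, 6, 8, 9, 13, 15}
Then, (A ∪ B) ∪ C = {4, 5, 6, 7, 8, 9, 13, 14, 15}

{4, 5, 6, 7, 8, 9, 13, 14, 15}


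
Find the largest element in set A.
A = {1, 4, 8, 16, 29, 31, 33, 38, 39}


Set A = {1, 4, 8, 16, 29, 31, 33, 38, 39}
Elements in ascending order: 1, 4, 8, 16, 29, 31, 33, 38, 39
The largest element is 39.

39


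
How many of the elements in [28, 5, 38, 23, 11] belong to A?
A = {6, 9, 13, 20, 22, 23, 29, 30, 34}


Set A = {6, 9, 13, 20, 22, 23, 29, 30, 34}
Candidates: [28, 5, 38, 23, 11]
Check each candidate:
28 ∉ A, 5 ∉ A, 38 ∉ A, 23 ∈ A, 11 ∉ A
Count of candidates in A: 1

1


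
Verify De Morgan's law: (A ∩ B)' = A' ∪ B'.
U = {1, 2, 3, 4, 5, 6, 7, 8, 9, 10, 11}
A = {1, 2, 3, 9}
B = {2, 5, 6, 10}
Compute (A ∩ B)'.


U = {1, 2, 3, 4, 5, 6, 7, 8, 9, 10, 11}
A = {1, 2, 3, 9}, B = {2, 5, 6, 10}
A ∩ B = {2}
(A ∩ B)' = U \ (A ∩ B) = {1, 3, 4, 5, 6, 7, 8, 9, 10, 11}
Verification via A' ∪ B': A' = {4, 5, 6, 7, 8, 10, 11}, B' = {1, 3, 4, 7, 8, 9, 11}
A' ∪ B' = {1, 3, 4, 5, 6, 7, 8, 9, 10, 11} ✓

{1, 3, 4, 5, 6, 7, 8, 9, 10, 11}


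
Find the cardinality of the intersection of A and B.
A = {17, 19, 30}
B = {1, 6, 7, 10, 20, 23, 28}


Set A = {17, 19, 30}
Set B = {1, 6, 7, 10, 20, 23, 28}
A ∩ B = {}
|A ∩ B| = 0

0


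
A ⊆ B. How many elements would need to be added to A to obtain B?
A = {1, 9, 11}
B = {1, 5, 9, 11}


Set A = {1, 9, 11}, |A| = 3
Set B = {1, 5, 9, 11}, |B| = 4
Since A ⊆ B: B \ A = {5}
|B| - |A| = 4 - 3 = 1

1


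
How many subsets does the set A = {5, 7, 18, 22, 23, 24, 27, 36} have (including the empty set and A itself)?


Set A = {5, 7, 18, 22, 23, 24, 27, 36}
|A| = 8
The power set P(A) contains all subsets of A.
|P(A)| = 2^|A| = 2^8 = 256

256


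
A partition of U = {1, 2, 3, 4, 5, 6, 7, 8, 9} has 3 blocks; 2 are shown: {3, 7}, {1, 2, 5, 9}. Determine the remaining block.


U = {1, 2, 3, 4, 5, 6, 7, 8, 9}
Shown blocks: {3, 7}, {1, 2, 5, 9}
A partition's blocks are pairwise disjoint and cover U, so the missing block = U \ (union of shown blocks).
Union of shown blocks: {1, 2, 3, 5, 7, 9}
Missing block = U \ (union) = {4, 6, 8}

{4, 6, 8}


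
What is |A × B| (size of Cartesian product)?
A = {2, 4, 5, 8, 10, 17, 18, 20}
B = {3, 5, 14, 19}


Set A = {2, 4, 5, 8, 10, 17, 18, 20} has 8 elements.
Set B = {3, 5, 14, 19} has 4 elements.
|A × B| = |A| × |B| = 8 × 4 = 32

32


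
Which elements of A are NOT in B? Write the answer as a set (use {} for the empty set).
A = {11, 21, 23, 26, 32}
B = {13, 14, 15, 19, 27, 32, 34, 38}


Set A = {11, 21, 23, 26, 32}
Set B = {13, 14, 15, 19, 27, 32, 34, 38}
Check each element of A against B:
11 ∉ B (include), 21 ∉ B (include), 23 ∉ B (include), 26 ∉ B (include), 32 ∈ B
Elements of A not in B: {11, 21, 23, 26}

{11, 21, 23, 26}


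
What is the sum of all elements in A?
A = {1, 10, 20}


Set A = {1, 10, 20}
Sum = 1 + 10 + 20 = 31

31


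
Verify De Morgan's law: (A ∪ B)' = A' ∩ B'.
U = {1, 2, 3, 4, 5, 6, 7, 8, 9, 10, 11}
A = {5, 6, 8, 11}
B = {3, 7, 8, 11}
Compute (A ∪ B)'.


U = {1, 2, 3, 4, 5, 6, 7, 8, 9, 10, 11}
A = {5, 6, 8, 11}, B = {3, 7, 8, 11}
A ∪ B = {3, 5, 6, 7, 8, 11}
(A ∪ B)' = U \ (A ∪ B) = {1, 2, 4, 9, 10}
Verification via A' ∩ B': A' = {1, 2, 3, 4, 7, 9, 10}, B' = {1, 2, 4, 5, 6, 9, 10}
A' ∩ B' = {1, 2, 4, 9, 10} ✓

{1, 2, 4, 9, 10}


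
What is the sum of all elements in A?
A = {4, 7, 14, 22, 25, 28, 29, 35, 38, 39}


Set A = {4, 7, 14, 22, 25, 28, 29, 35, 38, 39}
Sum = 4 + 7 + 14 + 22 + 25 + 28 + 29 + 35 + 38 + 39 = 241

241


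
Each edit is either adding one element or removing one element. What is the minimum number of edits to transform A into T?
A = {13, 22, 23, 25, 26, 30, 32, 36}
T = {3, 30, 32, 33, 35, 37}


Set A = {13, 22, 23, 25, 26, 30, 32, 36}
Set T = {3, 30, 32, 33, 35, 37}
Elements to remove from A (in A, not in T): {13, 22, 23, 25, 26, 36} → 6 removals
Elements to add to A (in T, not in A): {3, 33, 35, 37} → 4 additions
Total edits = 6 + 4 = 10

10


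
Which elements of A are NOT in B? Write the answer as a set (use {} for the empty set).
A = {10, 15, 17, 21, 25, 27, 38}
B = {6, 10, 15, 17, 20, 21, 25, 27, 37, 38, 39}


Set A = {10, 15, 17, 21, 25, 27, 38}
Set B = {6, 10, 15, 17, 20, 21, 25, 27, 37, 38, 39}
Check each element of A against B:
10 ∈ B, 15 ∈ B, 17 ∈ B, 21 ∈ B, 25 ∈ B, 27 ∈ B, 38 ∈ B
Elements of A not in B: {}

{}


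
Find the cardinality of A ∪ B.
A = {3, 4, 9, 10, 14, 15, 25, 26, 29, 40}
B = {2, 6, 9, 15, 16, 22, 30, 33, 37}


Set A = {3, 4, 9, 10, 14, 15, 25, 26, 29, 40}, |A| = 10
Set B = {2, 6, 9, 15, 16, 22, 30, 33, 37}, |B| = 9
A ∩ B = {9, 15}, |A ∩ B| = 2
|A ∪ B| = |A| + |B| - |A ∩ B| = 10 + 9 - 2 = 17

17


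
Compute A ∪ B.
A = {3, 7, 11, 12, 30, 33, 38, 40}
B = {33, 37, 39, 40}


Set A = {3, 7, 11, 12, 30, 33, 38, 40}
Set B = {33, 37, 39, 40}
A ∪ B includes all elements in either set.
Elements from A: {3, 7, 11, 12, 30, 33, 38, 40}
Elements from B not already included: {37, 39}
A ∪ B = {3, 7, 11, 12, 30, 33, 37, 38, 39, 40}

{3, 7, 11, 12, 30, 33, 37, 38, 39, 40}


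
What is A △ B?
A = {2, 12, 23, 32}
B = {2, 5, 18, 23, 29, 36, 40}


Set A = {2, 12, 23, 32}
Set B = {2, 5, 18, 23, 29, 36, 40}
A △ B = (A \ B) ∪ (B \ A)
Elements in A but not B: {12, 32}
Elements in B but not A: {5, 18, 29, 36, 40}
A △ B = {5, 12, 18, 29, 32, 36, 40}

{5, 12, 18, 29, 32, 36, 40}


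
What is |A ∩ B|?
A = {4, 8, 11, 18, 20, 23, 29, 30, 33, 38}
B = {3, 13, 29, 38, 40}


Set A = {4, 8, 11, 18, 20, 23, 29, 30, 33, 38}
Set B = {3, 13, 29, 38, 40}
A ∩ B = {29, 38}
|A ∩ B| = 2

2


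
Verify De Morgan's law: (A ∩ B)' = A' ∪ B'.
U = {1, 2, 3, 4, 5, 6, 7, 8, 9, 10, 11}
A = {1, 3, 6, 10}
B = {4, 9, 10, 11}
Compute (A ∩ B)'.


U = {1, 2, 3, 4, 5, 6, 7, 8, 9, 10, 11}
A = {1, 3, 6, 10}, B = {4, 9, 10, 11}
A ∩ B = {10}
(A ∩ B)' = U \ (A ∩ B) = {1, 2, 3, 4, 5, 6, 7, 8, 9, 11}
Verification via A' ∪ B': A' = {2, 4, 5, 7, 8, 9, 11}, B' = {1, 2, 3, 5, 6, 7, 8}
A' ∪ B' = {1, 2, 3, 4, 5, 6, 7, 8, 9, 11} ✓

{1, 2, 3, 4, 5, 6, 7, 8, 9, 11}


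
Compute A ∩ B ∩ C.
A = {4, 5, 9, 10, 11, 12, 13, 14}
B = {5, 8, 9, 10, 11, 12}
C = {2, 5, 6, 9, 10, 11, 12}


Set A = {4, 5, 9, 10, 11, 12, 13, 14}
Set B = {5, 8, 9, 10, 11, 12}
Set C = {2, 5, 6, 9, 10, 11, 12}
First, A ∩ B = {5, 9, 10, 11, 12}
Then, (A ∩ B) ∩ C = {5, 9, 10, 11, 12}

{5, 9, 10, 11, 12}


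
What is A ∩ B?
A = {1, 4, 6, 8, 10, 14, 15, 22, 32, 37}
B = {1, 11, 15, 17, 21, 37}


Set A = {1, 4, 6, 8, 10, 14, 15, 22, 32, 37}
Set B = {1, 11, 15, 17, 21, 37}
A ∩ B includes only elements in both sets.
Check each element of A against B:
1 ✓, 4 ✗, 6 ✗, 8 ✗, 10 ✗, 14 ✗, 15 ✓, 22 ✗, 32 ✗, 37 ✓
A ∩ B = {1, 15, 37}

{1, 15, 37}


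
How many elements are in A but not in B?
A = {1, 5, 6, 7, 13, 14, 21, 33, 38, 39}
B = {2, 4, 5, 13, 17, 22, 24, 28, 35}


Set A = {1, 5, 6, 7, 13, 14, 21, 33, 38, 39}
Set B = {2, 4, 5, 13, 17, 22, 24, 28, 35}
A \ B = {1, 6, 7, 14, 21, 33, 38, 39}
|A \ B| = 8

8


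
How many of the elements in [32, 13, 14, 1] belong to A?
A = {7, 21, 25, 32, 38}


Set A = {7, 21, 25, 32, 38}
Candidates: [32, 13, 14, 1]
Check each candidate:
32 ∈ A, 13 ∉ A, 14 ∉ A, 1 ∉ A
Count of candidates in A: 1

1


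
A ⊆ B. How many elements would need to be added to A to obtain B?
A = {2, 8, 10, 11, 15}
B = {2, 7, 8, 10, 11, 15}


Set A = {2, 8, 10, 11, 15}, |A| = 5
Set B = {2, 7, 8, 10, 11, 15}, |B| = 6
Since A ⊆ B: B \ A = {7}
|B| - |A| = 6 - 5 = 1

1


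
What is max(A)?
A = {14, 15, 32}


Set A = {14, 15, 32}
Elements in ascending order: 14, 15, 32
The largest element is 32.

32


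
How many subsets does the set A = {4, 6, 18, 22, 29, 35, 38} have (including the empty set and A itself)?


Set A = {4, 6, 18, 22, 29, 35, 38}
|A| = 7
The power set P(A) contains all subsets of A.
|P(A)| = 2^|A| = 2^7 = 128

128


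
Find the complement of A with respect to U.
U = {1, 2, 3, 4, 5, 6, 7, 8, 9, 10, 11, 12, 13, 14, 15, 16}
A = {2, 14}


Universal set U = {1, 2, 3, 4, 5, 6, 7, 8, 9, 10, 11, 12, 13, 14, 15, 16}
Set A = {2, 14}
A' = U \ A = elements in U but not in A
Checking each element of U:
1 (not in A, include), 2 (in A, exclude), 3 (not in A, include), 4 (not in A, include), 5 (not in A, include), 6 (not in A, include), 7 (not in A, include), 8 (not in A, include), 9 (not in A, include), 10 (not in A, include), 11 (not in A, include), 12 (not in A, include), 13 (not in A, include), 14 (in A, exclude), 15 (not in A, include), 16 (not in A, include)
A' = {1, 3, 4, 5, 6, 7, 8, 9, 10, 11, 12, 13, 15, 16}

{1, 3, 4, 5, 6, 7, 8, 9, 10, 11, 12, 13, 15, 16}


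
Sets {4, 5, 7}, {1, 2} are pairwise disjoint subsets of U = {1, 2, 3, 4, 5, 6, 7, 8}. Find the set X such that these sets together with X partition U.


U = {1, 2, 3, 4, 5, 6, 7, 8}
Shown blocks: {4, 5, 7}, {1, 2}
A partition's blocks are pairwise disjoint and cover U, so the missing block = U \ (union of shown blocks).
Union of shown blocks: {1, 2, 4, 5, 7}
Missing block = U \ (union) = {3, 6, 8}

{3, 6, 8}


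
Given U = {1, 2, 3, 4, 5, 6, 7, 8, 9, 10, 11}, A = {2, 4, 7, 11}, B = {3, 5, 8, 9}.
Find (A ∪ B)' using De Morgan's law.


U = {1, 2, 3, 4, 5, 6, 7, 8, 9, 10, 11}
A = {2, 4, 7, 11}, B = {3, 5, 8, 9}
A ∪ B = {2, 3, 4, 5, 7, 8, 9, 11}
(A ∪ B)' = U \ (A ∪ B) = {1, 6, 10}
Verification via A' ∩ B': A' = {1, 3, 5, 6, 8, 9, 10}, B' = {1, 2, 4, 6, 7, 10, 11}
A' ∩ B' = {1, 6, 10} ✓

{1, 6, 10}


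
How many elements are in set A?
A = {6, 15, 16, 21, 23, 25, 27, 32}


Set A = {6, 15, 16, 21, 23, 25, 27, 32}
Listing elements: 6, 15, 16, 21, 23, 25, 27, 32
Counting: 8 elements
|A| = 8

8


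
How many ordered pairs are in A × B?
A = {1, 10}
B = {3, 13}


Set A = {1, 10} has 2 elements.
Set B = {3, 13} has 2 elements.
|A × B| = |A| × |B| = 2 × 2 = 4

4


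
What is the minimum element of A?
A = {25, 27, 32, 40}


Set A = {25, 27, 32, 40}
Elements in ascending order: 25, 27, 32, 40
The smallest element is 25.

25


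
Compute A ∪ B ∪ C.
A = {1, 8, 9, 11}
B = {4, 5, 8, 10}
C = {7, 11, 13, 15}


Set A = {1, 8, 9, 11}
Set B = {4, 5, 8, 10}
Set C = {7, 11, 13, 15}
First, A ∪ B = {1, 4, 5, 8, 9, 10, 11}
Then, (A ∪ B) ∪ C = {1, 4, 5, 7, 8, 9, 10, 11, 13, 15}

{1, 4, 5, 7, 8, 9, 10, 11, 13, 15}


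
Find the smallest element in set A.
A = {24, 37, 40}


Set A = {24, 37, 40}
Elements in ascending order: 24, 37, 40
The smallest element is 24.

24


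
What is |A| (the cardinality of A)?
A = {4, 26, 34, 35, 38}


Set A = {4, 26, 34, 35, 38}
Listing elements: 4, 26, 34, 35, 38
Counting: 5 elements
|A| = 5

5


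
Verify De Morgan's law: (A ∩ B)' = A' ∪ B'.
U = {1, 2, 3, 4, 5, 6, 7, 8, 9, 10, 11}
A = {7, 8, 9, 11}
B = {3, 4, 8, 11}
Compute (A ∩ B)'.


U = {1, 2, 3, 4, 5, 6, 7, 8, 9, 10, 11}
A = {7, 8, 9, 11}, B = {3, 4, 8, 11}
A ∩ B = {8, 11}
(A ∩ B)' = U \ (A ∩ B) = {1, 2, 3, 4, 5, 6, 7, 9, 10}
Verification via A' ∪ B': A' = {1, 2, 3, 4, 5, 6, 10}, B' = {1, 2, 5, 6, 7, 9, 10}
A' ∪ B' = {1, 2, 3, 4, 5, 6, 7, 9, 10} ✓

{1, 2, 3, 4, 5, 6, 7, 9, 10}


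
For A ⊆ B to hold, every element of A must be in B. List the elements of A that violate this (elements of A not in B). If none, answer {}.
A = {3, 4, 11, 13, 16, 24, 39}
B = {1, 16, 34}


Set A = {3, 4, 11, 13, 16, 24, 39}
Set B = {1, 16, 34}
Check each element of A against B:
3 ∉ B (include), 4 ∉ B (include), 11 ∉ B (include), 13 ∉ B (include), 16 ∈ B, 24 ∉ B (include), 39 ∉ B (include)
Elements of A not in B: {3, 4, 11, 13, 24, 39}

{3, 4, 11, 13, 24, 39}


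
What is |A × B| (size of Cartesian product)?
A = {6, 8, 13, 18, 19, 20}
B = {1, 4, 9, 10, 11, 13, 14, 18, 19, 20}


Set A = {6, 8, 13, 18, 19, 20} has 6 elements.
Set B = {1, 4, 9, 10, 11, 13, 14, 18, 19, 20} has 10 elements.
|A × B| = |A| × |B| = 6 × 10 = 60

60


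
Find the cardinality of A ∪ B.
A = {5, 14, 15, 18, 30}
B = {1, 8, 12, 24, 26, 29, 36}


Set A = {5, 14, 15, 18, 30}, |A| = 5
Set B = {1, 8, 12, 24, 26, 29, 36}, |B| = 7
A ∩ B = {}, |A ∩ B| = 0
|A ∪ B| = |A| + |B| - |A ∩ B| = 5 + 7 - 0 = 12

12


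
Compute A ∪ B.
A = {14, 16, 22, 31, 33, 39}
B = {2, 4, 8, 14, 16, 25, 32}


Set A = {14, 16, 22, 31, 33, 39}
Set B = {2, 4, 8, 14, 16, 25, 32}
A ∪ B includes all elements in either set.
Elements from A: {14, 16, 22, 31, 33, 39}
Elements from B not already included: {2, 4, 8, 25, 32}
A ∪ B = {2, 4, 8, 14, 16, 22, 25, 31, 32, 33, 39}

{2, 4, 8, 14, 16, 22, 25, 31, 32, 33, 39}


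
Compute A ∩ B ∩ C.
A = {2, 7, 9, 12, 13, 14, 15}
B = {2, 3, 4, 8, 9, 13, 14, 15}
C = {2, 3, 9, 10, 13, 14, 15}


Set A = {2, 7, 9, 12, 13, 14, 15}
Set B = {2, 3, 4, 8, 9, 13, 14, 15}
Set C = {2, 3, 9, 10, 13, 14, 15}
First, A ∩ B = {2, 9, 13, 14, 15}
Then, (A ∩ B) ∩ C = {2, 9, 13, 14, 15}

{2, 9, 13, 14, 15}


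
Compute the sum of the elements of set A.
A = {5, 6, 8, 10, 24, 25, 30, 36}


Set A = {5, 6, 8, 10, 24, 25, 30, 36}
Sum = 5 + 6 + 8 + 10 + 24 + 25 + 30 + 36 = 144

144


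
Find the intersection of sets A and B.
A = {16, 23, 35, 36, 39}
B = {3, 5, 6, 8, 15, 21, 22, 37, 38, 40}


Set A = {16, 23, 35, 36, 39}
Set B = {3, 5, 6, 8, 15, 21, 22, 37, 38, 40}
A ∩ B includes only elements in both sets.
Check each element of A against B:
16 ✗, 23 ✗, 35 ✗, 36 ✗, 39 ✗
A ∩ B = {}

{}


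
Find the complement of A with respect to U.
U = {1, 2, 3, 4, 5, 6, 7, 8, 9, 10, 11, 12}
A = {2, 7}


Universal set U = {1, 2, 3, 4, 5, 6, 7, 8, 9, 10, 11, 12}
Set A = {2, 7}
A' = U \ A = elements in U but not in A
Checking each element of U:
1 (not in A, include), 2 (in A, exclude), 3 (not in A, include), 4 (not in A, include), 5 (not in A, include), 6 (not in A, include), 7 (in A, exclude), 8 (not in A, include), 9 (not in A, include), 10 (not in A, include), 11 (not in A, include), 12 (not in A, include)
A' = {1, 3, 4, 5, 6, 8, 9, 10, 11, 12}

{1, 3, 4, 5, 6, 8, 9, 10, 11, 12}


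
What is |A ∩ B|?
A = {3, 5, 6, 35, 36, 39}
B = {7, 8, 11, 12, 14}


Set A = {3, 5, 6, 35, 36, 39}
Set B = {7, 8, 11, 12, 14}
A ∩ B = {}
|A ∩ B| = 0

0


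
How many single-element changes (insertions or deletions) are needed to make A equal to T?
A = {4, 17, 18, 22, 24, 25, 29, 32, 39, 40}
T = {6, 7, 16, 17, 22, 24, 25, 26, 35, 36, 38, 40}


Set A = {4, 17, 18, 22, 24, 25, 29, 32, 39, 40}
Set T = {6, 7, 16, 17, 22, 24, 25, 26, 35, 36, 38, 40}
Elements to remove from A (in A, not in T): {4, 18, 29, 32, 39} → 5 removals
Elements to add to A (in T, not in A): {6, 7, 16, 26, 35, 36, 38} → 7 additions
Total edits = 5 + 7 = 12

12


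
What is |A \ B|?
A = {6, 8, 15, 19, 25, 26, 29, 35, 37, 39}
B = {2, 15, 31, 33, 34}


Set A = {6, 8, 15, 19, 25, 26, 29, 35, 37, 39}
Set B = {2, 15, 31, 33, 34}
A \ B = {6, 8, 19, 25, 26, 29, 35, 37, 39}
|A \ B| = 9

9


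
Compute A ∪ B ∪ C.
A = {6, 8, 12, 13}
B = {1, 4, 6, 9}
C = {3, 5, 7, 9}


Set A = {6, 8, 12, 13}
Set B = {1, 4, 6, 9}
Set C = {3, 5, 7, 9}
First, A ∪ B = {1, 4, 6, 8, 9, 12, 13}
Then, (A ∪ B) ∪ C = {1, 3, 4, 5, 6, 7, 8, 9, 12, 13}

{1, 3, 4, 5, 6, 7, 8, 9, 12, 13}


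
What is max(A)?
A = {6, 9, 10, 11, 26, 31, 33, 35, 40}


Set A = {6, 9, 10, 11, 26, 31, 33, 35, 40}
Elements in ascending order: 6, 9, 10, 11, 26, 31, 33, 35, 40
The largest element is 40.

40


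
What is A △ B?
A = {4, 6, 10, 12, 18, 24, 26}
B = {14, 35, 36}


Set A = {4, 6, 10, 12, 18, 24, 26}
Set B = {14, 35, 36}
A △ B = (A \ B) ∪ (B \ A)
Elements in A but not B: {4, 6, 10, 12, 18, 24, 26}
Elements in B but not A: {14, 35, 36}
A △ B = {4, 6, 10, 12, 14, 18, 24, 26, 35, 36}

{4, 6, 10, 12, 14, 18, 24, 26, 35, 36}


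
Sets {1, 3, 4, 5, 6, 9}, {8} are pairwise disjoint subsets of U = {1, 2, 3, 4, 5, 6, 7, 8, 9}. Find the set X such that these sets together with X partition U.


U = {1, 2, 3, 4, 5, 6, 7, 8, 9}
Shown blocks: {1, 3, 4, 5, 6, 9}, {8}
A partition's blocks are pairwise disjoint and cover U, so the missing block = U \ (union of shown blocks).
Union of shown blocks: {1, 3, 4, 5, 6, 8, 9}
Missing block = U \ (union) = {2, 7}

{2, 7}


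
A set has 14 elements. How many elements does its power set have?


The set has 14 elements.
The power set contains all possible subsets.
|P(A)| = 2^|A| = 2^14 = 16384

16384


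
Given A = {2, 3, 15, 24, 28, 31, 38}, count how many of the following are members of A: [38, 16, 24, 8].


Set A = {2, 3, 15, 24, 28, 31, 38}
Candidates: [38, 16, 24, 8]
Check each candidate:
38 ∈ A, 16 ∉ A, 24 ∈ A, 8 ∉ A
Count of candidates in A: 2

2


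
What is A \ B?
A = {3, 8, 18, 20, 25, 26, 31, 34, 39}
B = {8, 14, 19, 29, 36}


Set A = {3, 8, 18, 20, 25, 26, 31, 34, 39}
Set B = {8, 14, 19, 29, 36}
A \ B includes elements in A that are not in B.
Check each element of A:
3 (not in B, keep), 8 (in B, remove), 18 (not in B, keep), 20 (not in B, keep), 25 (not in B, keep), 26 (not in B, keep), 31 (not in B, keep), 34 (not in B, keep), 39 (not in B, keep)
A \ B = {3, 18, 20, 25, 26, 31, 34, 39}

{3, 18, 20, 25, 26, 31, 34, 39}


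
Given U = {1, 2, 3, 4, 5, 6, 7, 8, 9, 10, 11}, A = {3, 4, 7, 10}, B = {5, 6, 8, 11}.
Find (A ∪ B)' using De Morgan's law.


U = {1, 2, 3, 4, 5, 6, 7, 8, 9, 10, 11}
A = {3, 4, 7, 10}, B = {5, 6, 8, 11}
A ∪ B = {3, 4, 5, 6, 7, 8, 10, 11}
(A ∪ B)' = U \ (A ∪ B) = {1, 2, 9}
Verification via A' ∩ B': A' = {1, 2, 5, 6, 8, 9, 11}, B' = {1, 2, 3, 4, 7, 9, 10}
A' ∩ B' = {1, 2, 9} ✓

{1, 2, 9}


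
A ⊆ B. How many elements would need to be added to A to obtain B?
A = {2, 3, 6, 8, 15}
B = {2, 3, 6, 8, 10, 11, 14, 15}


Set A = {2, 3, 6, 8, 15}, |A| = 5
Set B = {2, 3, 6, 8, 10, 11, 14, 15}, |B| = 8
Since A ⊆ B: B \ A = {10, 11, 14}
|B| - |A| = 8 - 5 = 3

3


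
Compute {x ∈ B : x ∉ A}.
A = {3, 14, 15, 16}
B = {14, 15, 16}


Set A = {3, 14, 15, 16}
Set B = {14, 15, 16}
Check each element of B against A:
14 ∈ A, 15 ∈ A, 16 ∈ A
Elements of B not in A: {}

{}


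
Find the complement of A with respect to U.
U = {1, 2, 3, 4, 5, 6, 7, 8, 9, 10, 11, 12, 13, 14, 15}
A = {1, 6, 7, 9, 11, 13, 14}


Universal set U = {1, 2, 3, 4, 5, 6, 7, 8, 9, 10, 11, 12, 13, 14, 15}
Set A = {1, 6, 7, 9, 11, 13, 14}
A' = U \ A = elements in U but not in A
Checking each element of U:
1 (in A, exclude), 2 (not in A, include), 3 (not in A, include), 4 (not in A, include), 5 (not in A, include), 6 (in A, exclude), 7 (in A, exclude), 8 (not in A, include), 9 (in A, exclude), 10 (not in A, include), 11 (in A, exclude), 12 (not in A, include), 13 (in A, exclude), 14 (in A, exclude), 15 (not in A, include)
A' = {2, 3, 4, 5, 8, 10, 12, 15}

{2, 3, 4, 5, 8, 10, 12, 15}


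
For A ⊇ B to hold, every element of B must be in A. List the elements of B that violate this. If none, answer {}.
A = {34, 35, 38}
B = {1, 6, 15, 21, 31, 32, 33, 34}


Set A = {34, 35, 38}
Set B = {1, 6, 15, 21, 31, 32, 33, 34}
Check each element of B against A:
1 ∉ A (include), 6 ∉ A (include), 15 ∉ A (include), 21 ∉ A (include), 31 ∉ A (include), 32 ∉ A (include), 33 ∉ A (include), 34 ∈ A
Elements of B not in A: {1, 6, 15, 21, 31, 32, 33}

{1, 6, 15, 21, 31, 32, 33}


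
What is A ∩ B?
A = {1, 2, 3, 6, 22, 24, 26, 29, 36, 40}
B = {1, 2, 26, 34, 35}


Set A = {1, 2, 3, 6, 22, 24, 26, 29, 36, 40}
Set B = {1, 2, 26, 34, 35}
A ∩ B includes only elements in both sets.
Check each element of A against B:
1 ✓, 2 ✓, 3 ✗, 6 ✗, 22 ✗, 24 ✗, 26 ✓, 29 ✗, 36 ✗, 40 ✗
A ∩ B = {1, 2, 26}

{1, 2, 26}


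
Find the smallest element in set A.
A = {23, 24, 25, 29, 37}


Set A = {23, 24, 25, 29, 37}
Elements in ascending order: 23, 24, 25, 29, 37
The smallest element is 23.

23


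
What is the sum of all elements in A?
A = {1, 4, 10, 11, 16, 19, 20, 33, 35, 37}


Set A = {1, 4, 10, 11, 16, 19, 20, 33, 35, 37}
Sum = 1 + 4 + 10 + 11 + 16 + 19 + 20 + 33 + 35 + 37 = 186

186


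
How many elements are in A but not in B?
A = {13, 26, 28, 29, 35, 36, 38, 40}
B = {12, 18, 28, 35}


Set A = {13, 26, 28, 29, 35, 36, 38, 40}
Set B = {12, 18, 28, 35}
A \ B = {13, 26, 29, 36, 38, 40}
|A \ B| = 6

6


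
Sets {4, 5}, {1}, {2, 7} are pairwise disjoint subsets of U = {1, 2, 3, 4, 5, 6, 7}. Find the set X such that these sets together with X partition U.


U = {1, 2, 3, 4, 5, 6, 7}
Shown blocks: {4, 5}, {1}, {2, 7}
A partition's blocks are pairwise disjoint and cover U, so the missing block = U \ (union of shown blocks).
Union of shown blocks: {1, 2, 4, 5, 7}
Missing block = U \ (union) = {3, 6}

{3, 6}


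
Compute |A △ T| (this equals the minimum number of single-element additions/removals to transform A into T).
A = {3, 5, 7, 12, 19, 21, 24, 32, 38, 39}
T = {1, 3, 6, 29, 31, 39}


Set A = {3, 5, 7, 12, 19, 21, 24, 32, 38, 39}
Set T = {1, 3, 6, 29, 31, 39}
Elements to remove from A (in A, not in T): {5, 7, 12, 19, 21, 24, 32, 38} → 8 removals
Elements to add to A (in T, not in A): {1, 6, 29, 31} → 4 additions
Total edits = 8 + 4 = 12

12


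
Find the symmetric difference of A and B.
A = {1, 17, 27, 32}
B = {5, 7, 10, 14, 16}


Set A = {1, 17, 27, 32}
Set B = {5, 7, 10, 14, 16}
A △ B = (A \ B) ∪ (B \ A)
Elements in A but not B: {1, 17, 27, 32}
Elements in B but not A: {5, 7, 10, 14, 16}
A △ B = {1, 5, 7, 10, 14, 16, 17, 27, 32}

{1, 5, 7, 10, 14, 16, 17, 27, 32}


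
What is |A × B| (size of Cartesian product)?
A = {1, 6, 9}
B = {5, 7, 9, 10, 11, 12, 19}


Set A = {1, 6, 9} has 3 elements.
Set B = {5, 7, 9, 10, 11, 12, 19} has 7 elements.
|A × B| = |A| × |B| = 3 × 7 = 21

21


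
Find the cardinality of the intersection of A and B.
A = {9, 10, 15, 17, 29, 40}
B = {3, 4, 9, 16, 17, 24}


Set A = {9, 10, 15, 17, 29, 40}
Set B = {3, 4, 9, 16, 17, 24}
A ∩ B = {9, 17}
|A ∩ B| = 2

2


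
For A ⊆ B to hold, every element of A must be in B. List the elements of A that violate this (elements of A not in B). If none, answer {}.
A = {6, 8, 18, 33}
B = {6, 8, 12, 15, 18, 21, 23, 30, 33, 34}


Set A = {6, 8, 18, 33}
Set B = {6, 8, 12, 15, 18, 21, 23, 30, 33, 34}
Check each element of A against B:
6 ∈ B, 8 ∈ B, 18 ∈ B, 33 ∈ B
Elements of A not in B: {}

{}


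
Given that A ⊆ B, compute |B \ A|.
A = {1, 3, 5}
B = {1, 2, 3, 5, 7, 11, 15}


Set A = {1, 3, 5}, |A| = 3
Set B = {1, 2, 3, 5, 7, 11, 15}, |B| = 7
Since A ⊆ B: B \ A = {2, 7, 11, 15}
|B| - |A| = 7 - 3 = 4

4


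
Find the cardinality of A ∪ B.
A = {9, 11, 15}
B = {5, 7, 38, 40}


Set A = {9, 11, 15}, |A| = 3
Set B = {5, 7, 38, 40}, |B| = 4
A ∩ B = {}, |A ∩ B| = 0
|A ∪ B| = |A| + |B| - |A ∩ B| = 3 + 4 - 0 = 7

7


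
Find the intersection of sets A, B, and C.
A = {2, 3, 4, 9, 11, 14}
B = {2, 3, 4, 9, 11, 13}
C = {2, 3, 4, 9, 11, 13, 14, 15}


Set A = {2, 3, 4, 9, 11, 14}
Set B = {2, 3, 4, 9, 11, 13}
Set C = {2, 3, 4, 9, 11, 13, 14, 15}
First, A ∩ B = {2, 3, 4, 9, 11}
Then, (A ∩ B) ∩ C = {2, 3, 4, 9, 11}

{2, 3, 4, 9, 11}


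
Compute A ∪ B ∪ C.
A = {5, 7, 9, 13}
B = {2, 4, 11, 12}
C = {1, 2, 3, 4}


Set A = {5, 7, 9, 13}
Set B = {2, 4, 11, 12}
Set C = {1, 2, 3, 4}
First, A ∪ B = {2, 4, 5, 7, 9, 11, 12, 13}
Then, (A ∪ B) ∪ C = {1, 2, 3, 4, 5, 7, 9, 11, 12, 13}

{1, 2, 3, 4, 5, 7, 9, 11, 12, 13}


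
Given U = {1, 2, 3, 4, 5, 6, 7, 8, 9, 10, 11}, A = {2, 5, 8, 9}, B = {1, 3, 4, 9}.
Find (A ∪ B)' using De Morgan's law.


U = {1, 2, 3, 4, 5, 6, 7, 8, 9, 10, 11}
A = {2, 5, 8, 9}, B = {1, 3, 4, 9}
A ∪ B = {1, 2, 3, 4, 5, 8, 9}
(A ∪ B)' = U \ (A ∪ B) = {6, 7, 10, 11}
Verification via A' ∩ B': A' = {1, 3, 4, 6, 7, 10, 11}, B' = {2, 5, 6, 7, 8, 10, 11}
A' ∩ B' = {6, 7, 10, 11} ✓

{6, 7, 10, 11}


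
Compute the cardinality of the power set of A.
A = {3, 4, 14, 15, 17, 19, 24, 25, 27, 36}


Set A = {3, 4, 14, 15, 17, 19, 24, 25, 27, 36}
|A| = 10
The power set P(A) contains all subsets of A.
|P(A)| = 2^|A| = 2^10 = 1024

1024


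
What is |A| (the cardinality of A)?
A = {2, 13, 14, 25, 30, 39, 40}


Set A = {2, 13, 14, 25, 30, 39, 40}
Listing elements: 2, 13, 14, 25, 30, 39, 40
Counting: 7 elements
|A| = 7

7


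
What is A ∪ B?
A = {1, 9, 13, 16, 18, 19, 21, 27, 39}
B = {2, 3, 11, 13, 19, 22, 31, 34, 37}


Set A = {1, 9, 13, 16, 18, 19, 21, 27, 39}
Set B = {2, 3, 11, 13, 19, 22, 31, 34, 37}
A ∪ B includes all elements in either set.
Elements from A: {1, 9, 13, 16, 18, 19, 21, 27, 39}
Elements from B not already included: {2, 3, 11, 22, 31, 34, 37}
A ∪ B = {1, 2, 3, 9, 11, 13, 16, 18, 19, 21, 22, 27, 31, 34, 37, 39}

{1, 2, 3, 9, 11, 13, 16, 18, 19, 21, 22, 27, 31, 34, 37, 39}


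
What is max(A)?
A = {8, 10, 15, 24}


Set A = {8, 10, 15, 24}
Elements in ascending order: 8, 10, 15, 24
The largest element is 24.

24


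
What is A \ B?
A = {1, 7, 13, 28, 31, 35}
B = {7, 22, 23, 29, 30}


Set A = {1, 7, 13, 28, 31, 35}
Set B = {7, 22, 23, 29, 30}
A \ B includes elements in A that are not in B.
Check each element of A:
1 (not in B, keep), 7 (in B, remove), 13 (not in B, keep), 28 (not in B, keep), 31 (not in B, keep), 35 (not in B, keep)
A \ B = {1, 13, 28, 31, 35}

{1, 13, 28, 31, 35}


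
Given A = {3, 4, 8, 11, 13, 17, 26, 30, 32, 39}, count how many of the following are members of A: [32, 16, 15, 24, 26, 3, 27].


Set A = {3, 4, 8, 11, 13, 17, 26, 30, 32, 39}
Candidates: [32, 16, 15, 24, 26, 3, 27]
Check each candidate:
32 ∈ A, 16 ∉ A, 15 ∉ A, 24 ∉ A, 26 ∈ A, 3 ∈ A, 27 ∉ A
Count of candidates in A: 3

3


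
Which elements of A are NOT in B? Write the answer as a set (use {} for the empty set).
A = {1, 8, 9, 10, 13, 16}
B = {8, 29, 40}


Set A = {1, 8, 9, 10, 13, 16}
Set B = {8, 29, 40}
Check each element of A against B:
1 ∉ B (include), 8 ∈ B, 9 ∉ B (include), 10 ∉ B (include), 13 ∉ B (include), 16 ∉ B (include)
Elements of A not in B: {1, 9, 10, 13, 16}

{1, 9, 10, 13, 16}


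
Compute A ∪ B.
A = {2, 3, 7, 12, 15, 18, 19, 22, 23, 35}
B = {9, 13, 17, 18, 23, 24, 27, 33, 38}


Set A = {2, 3, 7, 12, 15, 18, 19, 22, 23, 35}
Set B = {9, 13, 17, 18, 23, 24, 27, 33, 38}
A ∪ B includes all elements in either set.
Elements from A: {2, 3, 7, 12, 15, 18, 19, 22, 23, 35}
Elements from B not already included: {9, 13, 17, 24, 27, 33, 38}
A ∪ B = {2, 3, 7, 9, 12, 13, 15, 17, 18, 19, 22, 23, 24, 27, 33, 35, 38}

{2, 3, 7, 9, 12, 13, 15, 17, 18, 19, 22, 23, 24, 27, 33, 35, 38}


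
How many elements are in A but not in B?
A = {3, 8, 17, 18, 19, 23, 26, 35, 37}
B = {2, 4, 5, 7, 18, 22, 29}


Set A = {3, 8, 17, 18, 19, 23, 26, 35, 37}
Set B = {2, 4, 5, 7, 18, 22, 29}
A \ B = {3, 8, 17, 19, 23, 26, 35, 37}
|A \ B| = 8

8


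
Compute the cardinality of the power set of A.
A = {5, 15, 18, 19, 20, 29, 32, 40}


Set A = {5, 15, 18, 19, 20, 29, 32, 40}
|A| = 8
The power set P(A) contains all subsets of A.
|P(A)| = 2^|A| = 2^8 = 256

256


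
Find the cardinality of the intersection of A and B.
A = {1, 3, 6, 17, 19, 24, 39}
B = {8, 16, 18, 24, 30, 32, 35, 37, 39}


Set A = {1, 3, 6, 17, 19, 24, 39}
Set B = {8, 16, 18, 24, 30, 32, 35, 37, 39}
A ∩ B = {24, 39}
|A ∩ B| = 2

2


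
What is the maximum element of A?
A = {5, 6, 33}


Set A = {5, 6, 33}
Elements in ascending order: 5, 6, 33
The largest element is 33.

33


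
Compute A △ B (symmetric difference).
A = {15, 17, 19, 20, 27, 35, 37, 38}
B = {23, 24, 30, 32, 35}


Set A = {15, 17, 19, 20, 27, 35, 37, 38}
Set B = {23, 24, 30, 32, 35}
A △ B = (A \ B) ∪ (B \ A)
Elements in A but not B: {15, 17, 19, 20, 27, 37, 38}
Elements in B but not A: {23, 24, 30, 32}
A △ B = {15, 17, 19, 20, 23, 24, 27, 30, 32, 37, 38}

{15, 17, 19, 20, 23, 24, 27, 30, 32, 37, 38}


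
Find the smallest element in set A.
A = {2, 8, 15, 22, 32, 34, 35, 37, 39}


Set A = {2, 8, 15, 22, 32, 34, 35, 37, 39}
Elements in ascending order: 2, 8, 15, 22, 32, 34, 35, 37, 39
The smallest element is 2.

2


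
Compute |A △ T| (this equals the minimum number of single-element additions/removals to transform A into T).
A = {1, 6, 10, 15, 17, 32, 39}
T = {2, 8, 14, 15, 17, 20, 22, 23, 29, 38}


Set A = {1, 6, 10, 15, 17, 32, 39}
Set T = {2, 8, 14, 15, 17, 20, 22, 23, 29, 38}
Elements to remove from A (in A, not in T): {1, 6, 10, 32, 39} → 5 removals
Elements to add to A (in T, not in A): {2, 8, 14, 20, 22, 23, 29, 38} → 8 additions
Total edits = 5 + 8 = 13

13


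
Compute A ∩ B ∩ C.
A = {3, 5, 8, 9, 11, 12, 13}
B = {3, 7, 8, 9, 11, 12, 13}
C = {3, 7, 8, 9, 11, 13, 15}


Set A = {3, 5, 8, 9, 11, 12, 13}
Set B = {3, 7, 8, 9, 11, 12, 13}
Set C = {3, 7, 8, 9, 11, 13, 15}
First, A ∩ B = {3, 8, 9, 11, 12, 13}
Then, (A ∩ B) ∩ C = {3, 8, 9, 11, 13}

{3, 8, 9, 11, 13}


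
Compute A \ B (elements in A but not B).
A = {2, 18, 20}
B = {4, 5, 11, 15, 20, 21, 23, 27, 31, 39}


Set A = {2, 18, 20}
Set B = {4, 5, 11, 15, 20, 21, 23, 27, 31, 39}
A \ B includes elements in A that are not in B.
Check each element of A:
2 (not in B, keep), 18 (not in B, keep), 20 (in B, remove)
A \ B = {2, 18}

{2, 18}


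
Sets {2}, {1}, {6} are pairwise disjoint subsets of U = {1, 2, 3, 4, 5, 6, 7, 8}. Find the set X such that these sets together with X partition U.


U = {1, 2, 3, 4, 5, 6, 7, 8}
Shown blocks: {2}, {1}, {6}
A partition's blocks are pairwise disjoint and cover U, so the missing block = U \ (union of shown blocks).
Union of shown blocks: {1, 2, 6}
Missing block = U \ (union) = {3, 4, 5, 7, 8}

{3, 4, 5, 7, 8}


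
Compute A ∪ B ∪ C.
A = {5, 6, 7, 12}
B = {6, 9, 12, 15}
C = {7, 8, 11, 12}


Set A = {5, 6, 7, 12}
Set B = {6, 9, 12, 15}
Set C = {7, 8, 11, 12}
First, A ∪ B = {5, 6, 7, 9, 12, 15}
Then, (A ∪ B) ∪ C = {5, 6, 7, 8, 9, 11, 12, 15}

{5, 6, 7, 8, 9, 11, 12, 15}


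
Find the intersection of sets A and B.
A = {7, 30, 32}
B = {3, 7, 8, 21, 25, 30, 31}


Set A = {7, 30, 32}
Set B = {3, 7, 8, 21, 25, 30, 31}
A ∩ B includes only elements in both sets.
Check each element of A against B:
7 ✓, 30 ✓, 32 ✗
A ∩ B = {7, 30}

{7, 30}


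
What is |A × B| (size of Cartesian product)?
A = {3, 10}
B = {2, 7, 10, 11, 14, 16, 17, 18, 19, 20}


Set A = {3, 10} has 2 elements.
Set B = {2, 7, 10, 11, 14, 16, 17, 18, 19, 20} has 10 elements.
|A × B| = |A| × |B| = 2 × 10 = 20

20


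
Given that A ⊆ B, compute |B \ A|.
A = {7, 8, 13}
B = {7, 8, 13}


Set A = {7, 8, 13}, |A| = 3
Set B = {7, 8, 13}, |B| = 3
Since A ⊆ B: B \ A = {}
|B| - |A| = 3 - 3 = 0

0


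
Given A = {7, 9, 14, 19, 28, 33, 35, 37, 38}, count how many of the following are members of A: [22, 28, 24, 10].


Set A = {7, 9, 14, 19, 28, 33, 35, 37, 38}
Candidates: [22, 28, 24, 10]
Check each candidate:
22 ∉ A, 28 ∈ A, 24 ∉ A, 10 ∉ A
Count of candidates in A: 1

1


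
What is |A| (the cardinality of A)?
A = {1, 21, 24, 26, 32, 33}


Set A = {1, 21, 24, 26, 32, 33}
Listing elements: 1, 21, 24, 26, 32, 33
Counting: 6 elements
|A| = 6

6


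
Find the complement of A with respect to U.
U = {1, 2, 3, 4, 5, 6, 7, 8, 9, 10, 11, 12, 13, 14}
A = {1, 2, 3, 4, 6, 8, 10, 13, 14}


Universal set U = {1, 2, 3, 4, 5, 6, 7, 8, 9, 10, 11, 12, 13, 14}
Set A = {1, 2, 3, 4, 6, 8, 10, 13, 14}
A' = U \ A = elements in U but not in A
Checking each element of U:
1 (in A, exclude), 2 (in A, exclude), 3 (in A, exclude), 4 (in A, exclude), 5 (not in A, include), 6 (in A, exclude), 7 (not in A, include), 8 (in A, exclude), 9 (not in A, include), 10 (in A, exclude), 11 (not in A, include), 12 (not in A, include), 13 (in A, exclude), 14 (in A, exclude)
A' = {5, 7, 9, 11, 12}

{5, 7, 9, 11, 12}
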